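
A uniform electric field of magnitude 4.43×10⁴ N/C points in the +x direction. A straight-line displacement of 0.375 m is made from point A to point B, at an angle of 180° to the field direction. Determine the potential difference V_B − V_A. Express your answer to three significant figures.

Only the component of displacement along E changes the potential: ΔV = −E·d·cosθ.
ΔV = −(4.43×10⁴ V/m)(0.375 m)cos180° = 1.66×10⁴ V.

1.66×10⁴ V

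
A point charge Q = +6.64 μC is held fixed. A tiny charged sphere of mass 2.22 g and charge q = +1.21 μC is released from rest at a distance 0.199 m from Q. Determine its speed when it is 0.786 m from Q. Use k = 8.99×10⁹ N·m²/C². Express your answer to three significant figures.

15.6 m/s

Only the electrostatic force acts, so mechanical energy is conserved: ½mv² = U₁ − U₂ = kQq(1/r₁ − 1/r₂).
U₁ − U₂ = (8.99×10⁹ N·m²/C²)(6.64×10⁻⁶ C)(1.21×10⁻⁶ C)(1/0.199 − 1/0.786) = 0.271 J.
v = √(2·0.271/2.22×10⁻³) = 15.6 m/s.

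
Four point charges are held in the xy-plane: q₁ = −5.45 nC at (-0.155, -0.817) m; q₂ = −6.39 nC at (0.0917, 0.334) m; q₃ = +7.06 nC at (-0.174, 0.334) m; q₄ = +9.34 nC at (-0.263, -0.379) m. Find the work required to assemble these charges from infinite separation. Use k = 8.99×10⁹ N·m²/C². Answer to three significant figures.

The work to assemble the configuration equals its total potential energy, U = Σ kqᵢqⱼ/rᵢⱼ over all pairs.
Pair separations: r₁₂ = 1.18 m, r₁₃ = 1.15 m, r₁₄ = 0.451 m, r₂₃ = 0.266 m, r₂₄ = 0.796 m, r₃₄ = 0.719 m.
Summing all 6 pair terms gives U = -2.42×10⁻⁶ J.

-2.42×10⁻⁶ J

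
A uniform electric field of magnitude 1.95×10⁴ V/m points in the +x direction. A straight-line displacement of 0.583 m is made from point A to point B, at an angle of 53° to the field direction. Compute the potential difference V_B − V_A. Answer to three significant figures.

Only the component of displacement along E changes the potential: ΔV = −E·d·cosθ.
ΔV = −(1.95×10⁴ V/m)(0.583 m)cos53° = -6840 V.

-6840 V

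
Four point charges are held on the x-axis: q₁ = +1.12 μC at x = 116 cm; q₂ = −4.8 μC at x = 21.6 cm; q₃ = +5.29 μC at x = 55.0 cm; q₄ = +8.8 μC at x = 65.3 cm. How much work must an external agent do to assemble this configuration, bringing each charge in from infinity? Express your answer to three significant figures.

2.72 J

The assembly work is the sum of pairwise potential energies, U = Σ_{i<j} kqᵢqⱼ/rᵢⱼ.
Pair separations: r₁₂ = 0.944 m, r₁₃ = 0.610 m, r₁₄ = 0.507 m, r₂₃ = 0.334 m, r₂₄ = 0.437 m, r₃₄ = 0.103 m.
Summing all 6 pair terms gives U = 2.72 J.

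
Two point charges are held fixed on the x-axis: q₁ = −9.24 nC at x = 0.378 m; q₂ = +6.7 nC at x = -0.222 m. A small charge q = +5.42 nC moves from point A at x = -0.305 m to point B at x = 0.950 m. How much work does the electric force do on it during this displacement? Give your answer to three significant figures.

3.78×10⁻⁶ J

The work done by the electric force is W_field = −ΔU = −q(V_B − V_A) = q(V_A − V_B).
At A: distances to the source charges are 0.683 m, 0.0830 m; V_A = Σ kqᵢ/rᵢ = 604 V.
At B: distances to the source charges are 0.572 m, 1.17 m; V_B = Σ kqᵢ/rᵢ = -93.8 V.
ΔV = V_B − V_A = -698 V.
W_field = −qΔV = −(5.42×10⁻⁹ C)(-698 V) = 3.78×10⁻⁶ J.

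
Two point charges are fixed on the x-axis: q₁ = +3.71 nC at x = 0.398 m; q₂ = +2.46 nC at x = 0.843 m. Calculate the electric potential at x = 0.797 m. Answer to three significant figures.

Electric potential is a scalar, so the contributions from each charge add algebraically: V = Σ kqᵢ/rᵢ.
Distances from the field point to each charge: r₁ = 0.399 m, r₂ = 0.0460 m.
V = k[(3.71×10⁻⁹)/(0.399) + (2.46×10⁻⁹)/(0.0460)] = 564 V.

564 V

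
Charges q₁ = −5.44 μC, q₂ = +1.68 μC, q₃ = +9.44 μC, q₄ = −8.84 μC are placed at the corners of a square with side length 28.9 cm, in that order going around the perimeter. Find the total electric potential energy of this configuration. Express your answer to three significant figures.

-2.35 J

The assembly work is the sum of pairwise potential energies, U = Σ_{i<j} kqᵢqⱼ/rᵢⱼ.
The four side pairs have separation 0.289 m and the two diagonal pairs 0.409 m.
Summing all 6 pair terms gives U = -2.35 J.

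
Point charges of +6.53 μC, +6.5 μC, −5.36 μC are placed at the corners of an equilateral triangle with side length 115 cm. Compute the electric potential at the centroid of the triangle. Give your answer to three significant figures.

1.04×10⁵ V

The total potential is the scalar sum of each charge's contribution, V = Σ kqᵢ/rᵢ.
The distance from each vertex to the centroid is a/√3 = 0.664 m.
V = k[(6.53×10⁻⁶)/(0.664) + (6.50×10⁻⁶)/(0.664) + (-5.36×10⁻⁶)/(0.664)] = 1.04×10⁵ V.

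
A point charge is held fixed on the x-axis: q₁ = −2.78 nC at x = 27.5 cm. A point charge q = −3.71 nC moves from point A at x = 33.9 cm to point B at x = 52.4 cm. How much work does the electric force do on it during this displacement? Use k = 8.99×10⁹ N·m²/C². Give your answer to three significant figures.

The work done by the electric force is W_field = −ΔU = −q(V_B − V_A) = q(V_A − V_B).
At A: distance to the source charge is 0.0640 m; V_A = kq₁/r = -391 V.
At B: distance to the source charge is 0.249 m; V_B = kq₁/r = -100 V.
ΔV = V_B − V_A = 290 V.
W_field = −qΔV = −(-3.71×10⁻⁹ C)(290 V) = 1.08×10⁻⁶ J.

1.08×10⁻⁶ J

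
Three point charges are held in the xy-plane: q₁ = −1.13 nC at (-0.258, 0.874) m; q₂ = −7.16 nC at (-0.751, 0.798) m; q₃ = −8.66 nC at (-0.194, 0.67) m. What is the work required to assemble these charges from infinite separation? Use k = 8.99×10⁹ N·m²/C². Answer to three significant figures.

The assembly work is the sum of pairwise potential energies, U = Σ_{i<j} kqᵢqⱼ/rᵢⱼ.
Pair separations: r₁₂ = 0.499 m, r₁₃ = 0.214 m, r₂₃ = 0.572 m.
U = (1.46×10⁻⁷) + (4.11×10⁻⁷) + (9.75×10⁻⁷) = 1.53×10⁻⁶ J.

1.53×10⁻⁶ J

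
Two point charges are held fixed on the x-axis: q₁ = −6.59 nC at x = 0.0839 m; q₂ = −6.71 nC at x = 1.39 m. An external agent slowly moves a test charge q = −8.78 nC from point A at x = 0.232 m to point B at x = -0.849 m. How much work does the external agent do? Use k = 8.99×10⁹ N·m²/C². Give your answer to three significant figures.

For quasistatic motion the external work equals the change in potential energy: W_ext = qΔV = q(V_B − V_A).
At A: distances to the source charges are 0.148 m, 1.16 m; V_A = Σ kqᵢ/rᵢ = -452 V.
At B: distances to the source charges are 0.933 m, 2.24 m; V_B = Σ kqᵢ/rᵢ = -90.4 V.
ΔV = V_B − V_A = 362 V.
W_ext = qΔV = (-8.78×10⁻⁹ C)(362 V) = -3.18×10⁻⁶ J.

-3.18×10⁻⁶ J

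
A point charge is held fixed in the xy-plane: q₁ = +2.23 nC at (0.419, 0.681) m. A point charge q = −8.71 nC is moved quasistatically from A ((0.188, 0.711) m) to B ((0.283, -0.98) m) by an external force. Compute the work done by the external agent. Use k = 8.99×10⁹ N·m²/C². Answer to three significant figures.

For quasistatic motion the external work equals the change in potential energy: W_ext = qΔV = q(V_B − V_A).
At A: distance to the source charge is 0.233 m; V_A = kq₁/r = 86.1 V.
At B: distance to the source charge is 1.67 m; V_B = kq₁/r = 12.0 V.
ΔV = V_B − V_A = -74.0 V.
W_ext = qΔV = (-8.71×10⁻⁹ C)(-74.0 V) = 6.45×10⁻⁷ J.

6.45×10⁻⁷ J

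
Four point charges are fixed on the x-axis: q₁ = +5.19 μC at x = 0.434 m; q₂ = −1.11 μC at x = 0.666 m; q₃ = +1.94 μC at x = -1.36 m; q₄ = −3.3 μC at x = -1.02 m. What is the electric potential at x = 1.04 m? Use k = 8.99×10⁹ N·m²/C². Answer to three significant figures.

4.32×10⁴ V

The total potential is the scalar sum of each charge's contribution, V = Σ kqᵢ/rᵢ.
Distances from the field point to each charge: r₁ = 0.606 m, r₂ = 0.374 m, r₃ = 2.40 m, r₄ = 2.06 m.
V = k[(5.19×10⁻⁶)/(0.606) + (-1.11×10⁻⁶)/(0.374) + (1.94×10⁻⁶)/(2.40) + (-3.30×10⁻⁶)/(2.06)] = 4.32×10⁴ V.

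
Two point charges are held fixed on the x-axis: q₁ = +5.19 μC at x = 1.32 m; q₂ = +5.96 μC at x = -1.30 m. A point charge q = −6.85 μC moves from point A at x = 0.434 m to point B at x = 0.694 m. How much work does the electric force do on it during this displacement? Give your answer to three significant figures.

The work done by the electric force is W_field = −ΔU = −q(V_B − V_A) = q(V_A − V_B).
At A: distances to the source charges are 0.886 m, 1.73 m; V_A = Σ kqᵢ/rᵢ = 8.36×10⁴ V.
At B: distances to the source charges are 0.626 m, 1.99 m; V_B = Σ kqᵢ/rᵢ = 1.01×10⁵ V.
ΔV = V_B − V_A = 1.78×10⁴ V.
W_field = −qΔV = −(-6.85×10⁻⁶ C)(1.78×10⁴ V) = 0.122 J.

0.122 J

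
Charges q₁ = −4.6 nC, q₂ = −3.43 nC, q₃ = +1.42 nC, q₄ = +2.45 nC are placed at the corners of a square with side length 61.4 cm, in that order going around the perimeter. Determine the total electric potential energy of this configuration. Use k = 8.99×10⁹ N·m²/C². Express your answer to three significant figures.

-1.09×10⁻⁷ J

The work to assemble the configuration equals its total potential energy, U = Σ kqᵢqⱼ/rᵢⱼ over all pairs.
The four side pairs have separation 0.614 m and the two diagonal pairs 0.868 m.
Summing all 6 pair terms gives U = -1.09×10⁻⁷ J.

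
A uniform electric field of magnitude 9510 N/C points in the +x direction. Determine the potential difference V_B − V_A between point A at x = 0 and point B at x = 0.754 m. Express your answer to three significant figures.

In a uniform field, potential decreases in the direction of E: V_B − V_A = −E·Δx.
V_B − V_A = −(9510 V/m)(0.754 m) = -7170 V.

-7170 V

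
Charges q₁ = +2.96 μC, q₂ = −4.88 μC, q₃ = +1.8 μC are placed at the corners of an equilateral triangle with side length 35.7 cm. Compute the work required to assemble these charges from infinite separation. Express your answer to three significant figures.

The assembly work is the sum of pairwise potential energies, U = Σ_{i<j} kqᵢqⱼ/rᵢⱼ.
All three pair separations equal the side length, 0.357 m.
U = (-0.364) + (0.134) + (-0.221) = -0.451 J.

-0.451 J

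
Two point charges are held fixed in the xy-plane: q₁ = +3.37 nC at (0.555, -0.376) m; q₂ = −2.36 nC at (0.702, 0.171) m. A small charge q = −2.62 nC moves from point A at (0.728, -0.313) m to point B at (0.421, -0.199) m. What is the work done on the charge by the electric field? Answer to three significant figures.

-7.85×10⁻⁸ J

The work done by the electric force is W_field = −ΔU = −q(V_B − V_A) = q(V_A − V_B).
At A: distances to the source charges are 0.184 m, 0.485 m; V_A = Σ kqᵢ/rᵢ = 121 V.
At B: distances to the source charges are 0.222 m, 0.465 m; V_B = Σ kqᵢ/rᵢ = 90.8 V.
ΔV = V_B − V_A = -30.0 V.
W_field = −qΔV = −(-2.62×10⁻⁹ C)(-30.0 V) = -7.85×10⁻⁸ J.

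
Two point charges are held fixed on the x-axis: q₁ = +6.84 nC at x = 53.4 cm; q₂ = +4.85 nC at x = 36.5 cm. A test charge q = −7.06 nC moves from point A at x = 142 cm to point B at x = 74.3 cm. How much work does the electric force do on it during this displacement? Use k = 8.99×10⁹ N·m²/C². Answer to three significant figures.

2.11×10⁻⁶ J

The work done by the electric force is W_field = −ΔU = −q(V_B − V_A) = q(V_A − V_B).
At A: distances to the source charges are 0.886 m, 1.05 m; V_A = Σ kqᵢ/rᵢ = 111 V.
At B: distances to the source charges are 0.209 m, 0.378 m; V_B = Σ kqᵢ/rᵢ = 410 V.
ΔV = V_B − V_A = 299 V.
W_field = −qΔV = −(-7.06×10⁻⁹ C)(299 V) = 2.11×10⁻⁶ J.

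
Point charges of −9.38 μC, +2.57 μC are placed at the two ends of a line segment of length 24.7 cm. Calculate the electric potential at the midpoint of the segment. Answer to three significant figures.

-4.96×10⁵ V

The total potential is the scalar sum of each charge's contribution, V = Σ kqᵢ/rᵢ.
Each charge is 0.123 m from the midpoint.
V = k[(-9.38×10⁻⁶)/(0.123) + (2.57×10⁻⁶)/(0.123)] = -4.96×10⁵ V.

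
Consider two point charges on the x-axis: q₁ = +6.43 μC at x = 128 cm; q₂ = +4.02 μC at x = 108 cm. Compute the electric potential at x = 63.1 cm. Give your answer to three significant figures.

1.70×10⁵ V

The total potential is the scalar sum of each charge's contribution, V = Σ kqᵢ/rᵢ.
Distances from the field point to each charge: r₁ = 0.649 m, r₂ = 0.449 m.
V = k[(6.43×10⁻⁶)/(0.649) + (4.02×10⁻⁶)/(0.449)] = 1.70×10⁵ V.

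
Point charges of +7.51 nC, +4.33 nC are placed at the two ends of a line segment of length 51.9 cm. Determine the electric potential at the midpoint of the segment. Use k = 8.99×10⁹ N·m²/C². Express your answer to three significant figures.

Electric potential is a scalar, so the contributions from each charge add algebraically: V = Σ kqᵢ/rᵢ.
Each charge is 0.260 m from the midpoint.
V = k[(7.51×10⁻⁹)/(0.260) + (4.33×10⁻⁹)/(0.260)] = 410 V.

410 V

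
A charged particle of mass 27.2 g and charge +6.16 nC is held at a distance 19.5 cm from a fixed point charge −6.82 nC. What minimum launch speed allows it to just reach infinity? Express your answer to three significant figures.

To just escape, total mechanical energy must reach zero at infinity: ½mv²_min + U = 0, so ½mv²_min = −U = |kQq|/r.
|U| = |kQq|/r = (8.99×10⁹ N·m²/C²)(6.82×10⁻⁹)(6.16×10⁻⁹)/(0.195) = 1.94×10⁻⁶ J.
v_min = √(2|U|/m) = √(2·1.94×10⁻⁶/0.0272) = 0.0119 m/s.

0.0119 m/s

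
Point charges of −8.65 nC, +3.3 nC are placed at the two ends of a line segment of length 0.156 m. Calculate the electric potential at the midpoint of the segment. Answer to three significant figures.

Electric potential is a scalar, so the contributions from each charge add algebraically: V = Σ kqᵢ/rᵢ.
Each charge is 0.0780 m from the midpoint.
V = k[(-8.65×10⁻⁹)/(0.0780) + (3.30×10⁻⁹)/(0.0780)] = -617 V.

-617 V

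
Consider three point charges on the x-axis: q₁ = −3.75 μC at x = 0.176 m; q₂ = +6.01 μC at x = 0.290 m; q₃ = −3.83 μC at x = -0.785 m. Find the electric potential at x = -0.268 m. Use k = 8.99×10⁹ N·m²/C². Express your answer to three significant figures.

-4.57×10⁴ V

Electric potential is a scalar, so the contributions from each charge add algebraically: V = Σ kqᵢ/rᵢ.
Distances from the field point to each charge: r₁ = 0.444 m, r₂ = 0.558 m, r₃ = 0.517 m.
V = k[(-3.75×10⁻⁶)/(0.444) + (6.01×10⁻⁶)/(0.558) + (-3.83×10⁻⁶)/(0.517)] = -4.57×10⁴ V.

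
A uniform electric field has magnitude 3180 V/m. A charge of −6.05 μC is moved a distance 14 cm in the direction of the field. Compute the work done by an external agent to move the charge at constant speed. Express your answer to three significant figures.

2.69×10⁻³ J

The potential change for a displacement 14 cm in the direction of the field is ΔV = −Ed = -445 V.
W_ext = qΔV = 2.69×10⁻³ J.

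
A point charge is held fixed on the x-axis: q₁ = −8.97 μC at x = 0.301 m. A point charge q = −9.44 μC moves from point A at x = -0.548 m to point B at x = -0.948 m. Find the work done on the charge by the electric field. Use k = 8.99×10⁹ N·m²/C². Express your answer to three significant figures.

0.287 J

The work done by the electric force is W_field = −ΔU = −q(V_B − V_A) = q(V_A − V_B).
At A: distance to the source charge is 0.849 m; V_A = kq₁/r = -9.50×10⁴ V.
At B: distance to the source charge is 1.25 m; V_B = kq₁/r = -6.46×10⁴ V.
ΔV = V_B − V_A = 3.04×10⁴ V.
W_field = −qΔV = −(-9.44×10⁻⁶ C)(3.04×10⁴ V) = 0.287 J.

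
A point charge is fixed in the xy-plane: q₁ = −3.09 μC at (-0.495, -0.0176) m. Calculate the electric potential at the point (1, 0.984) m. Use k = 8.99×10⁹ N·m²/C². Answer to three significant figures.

-1.54×10⁴ V

The total potential is the scalar sum of each charge's contribution, V = Σ kqᵢ/rᵢ.
Distances from the field point to each charge: r₁ = 1.80 m.
V = k[(-3.09×10⁻⁶)/(1.80)] = -1.54×10⁴ V.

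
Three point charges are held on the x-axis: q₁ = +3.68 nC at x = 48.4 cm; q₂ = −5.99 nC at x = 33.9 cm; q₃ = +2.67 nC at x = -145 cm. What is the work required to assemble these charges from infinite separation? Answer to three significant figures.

-1.40×10⁻⁶ J

The work to assemble the configuration equals its total potential energy, U = Σ kqᵢqⱼ/rᵢⱼ over all pairs.
Pair separations: r₁₂ = 0.145 m, r₁₃ = 1.93 m, r₂₃ = 1.79 m.
U = (-1.37×10⁻⁶) + (4.57×10⁻⁸) + (-8.04×10⁻⁸) = -1.40×10⁻⁶ J.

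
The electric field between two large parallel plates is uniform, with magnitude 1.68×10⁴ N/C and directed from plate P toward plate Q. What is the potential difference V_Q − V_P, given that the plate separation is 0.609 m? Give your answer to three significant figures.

-1.02×10⁴ V

In a uniform field, potential decreases in the direction of E: ΔV = −E·d for a displacement d parallel to E.
Going from P to Q is a displacement of 0.609 m along the field, so V_Q − V_P = −Ed = -1.02×10⁴ V.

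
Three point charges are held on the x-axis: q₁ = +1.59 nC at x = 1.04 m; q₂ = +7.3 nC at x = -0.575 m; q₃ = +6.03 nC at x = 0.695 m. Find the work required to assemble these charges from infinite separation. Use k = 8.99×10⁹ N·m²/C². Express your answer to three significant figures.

The assembly work is the sum of pairwise potential energies, U = Σ_{i<j} kqᵢqⱼ/rᵢⱼ.
Pair separations: r₁₂ = 1.61 m, r₁₃ = 0.345 m, r₂₃ = 1.27 m.
U = (6.46×10⁻⁸) + (2.50×10⁻⁷) + (3.12×10⁻⁷) = 6.26×10⁻⁷ J.

6.26×10⁻⁷ J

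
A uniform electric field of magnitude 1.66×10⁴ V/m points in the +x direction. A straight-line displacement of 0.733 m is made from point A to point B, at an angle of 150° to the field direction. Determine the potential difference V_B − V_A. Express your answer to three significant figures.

1.05×10⁴ V

Only the component of displacement along E changes the potential: ΔV = −E·d·cosθ.
ΔV = −(1.66×10⁴ V/m)(0.733 m)cos150° = 1.05×10⁴ V.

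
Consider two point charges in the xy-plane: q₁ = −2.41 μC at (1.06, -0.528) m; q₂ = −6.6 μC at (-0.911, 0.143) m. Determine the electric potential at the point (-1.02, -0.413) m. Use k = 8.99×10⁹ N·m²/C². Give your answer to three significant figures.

-1.15×10⁵ V

The total potential is the scalar sum of each charge's contribution, V = Σ kqᵢ/rᵢ.
Distances from the field point to each charge: r₁ = 2.08 m, r₂ = 0.567 m.
V = k[(-2.41×10⁻⁶)/(2.08) + (-6.60×10⁻⁶)/(0.567)] = -1.15×10⁵ V.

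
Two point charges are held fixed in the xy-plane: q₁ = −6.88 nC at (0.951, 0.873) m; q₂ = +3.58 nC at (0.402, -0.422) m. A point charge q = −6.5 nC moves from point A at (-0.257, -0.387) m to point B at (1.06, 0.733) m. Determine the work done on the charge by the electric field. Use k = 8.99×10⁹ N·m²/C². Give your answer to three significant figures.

-2.20×10⁻⁶ J

The work done by the electric force is W_field = −ΔU = −q(V_B − V_A) = q(V_A − V_B).
At A: distances to the source charges are 1.75 m, 0.660 m; V_A = Σ kqᵢ/rᵢ = 13.3 V.
At B: distances to the source charges are 0.177 m, 1.33 m; V_B = Σ kqᵢ/rᵢ = -324 V.
ΔV = V_B − V_A = -338 V.
W_field = −qΔV = −(-6.50×10⁻⁹ C)(-338 V) = -2.20×10⁻⁶ J.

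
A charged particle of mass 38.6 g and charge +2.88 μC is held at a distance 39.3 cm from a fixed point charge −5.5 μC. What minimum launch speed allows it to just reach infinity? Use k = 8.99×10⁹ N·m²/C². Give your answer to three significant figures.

To just escape, total mechanical energy must reach zero at infinity: ½mv²_min + U = 0, so ½mv²_min = −U = |kQq|/r.
|U| = |kQq|/r = (8.99×10⁹ N·m²/C²)(5.50×10⁻⁶)(2.88×10⁻⁶)/(0.393) = 0.362 J.
v_min = √(2|U|/m) = √(2·0.362/0.0386) = 4.33 m/s.

4.33 m/s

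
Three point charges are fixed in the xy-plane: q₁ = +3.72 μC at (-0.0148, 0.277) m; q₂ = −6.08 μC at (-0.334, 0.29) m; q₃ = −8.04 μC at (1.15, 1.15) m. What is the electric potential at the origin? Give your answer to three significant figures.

-4.75×10⁴ V

The total potential is the scalar sum of each charge's contribution, V = Σ kqᵢ/rᵢ.
Distances from the field point to each charge: r₁ = 0.277 m, r₂ = 0.442 m, r₃ = 1.63 m.
V = k[(3.72×10⁻⁶)/(0.277) + (-6.08×10⁻⁶)/(0.442) + (-8.04×10⁻⁶)/(1.63)] = -4.75×10⁴ V.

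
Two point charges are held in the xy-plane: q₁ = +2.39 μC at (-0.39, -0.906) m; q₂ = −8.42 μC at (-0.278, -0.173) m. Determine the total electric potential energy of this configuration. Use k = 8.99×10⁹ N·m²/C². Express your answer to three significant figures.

The work to assemble the configuration equals its total potential energy, U = Σ kqᵢqⱼ/rᵢⱼ over all pairs.
Pair separations: r₁₂ = 0.742 m.
U = (-0.244) = -0.244 J.

-0.244 J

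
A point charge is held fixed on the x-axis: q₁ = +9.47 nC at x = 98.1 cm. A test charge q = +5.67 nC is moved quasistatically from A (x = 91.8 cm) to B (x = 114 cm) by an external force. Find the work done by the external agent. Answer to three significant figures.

For quasistatic motion the external work equals the change in potential energy: W_ext = qΔV = q(V_B − V_A).
At A: distance to the source charge is 0.0630 m; V_A = kq₁/r = 1350 V.
At B: distance to the source charge is 0.159 m; V_B = kq₁/r = 535 V.
ΔV = V_B − V_A = -816 V.
W_ext = qΔV = (5.67×10⁻⁹ C)(-816 V) = -4.63×10⁻⁶ J.

-4.63×10⁻⁶ J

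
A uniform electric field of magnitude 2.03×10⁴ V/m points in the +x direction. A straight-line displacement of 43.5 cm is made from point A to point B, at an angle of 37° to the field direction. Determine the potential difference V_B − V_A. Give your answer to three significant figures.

Only the component of displacement along E changes the potential: ΔV = −E·d·cosθ.
ΔV = −(2.03×10⁴ V/m)(0.435 m)cos37° = -7050 V.

-7050 V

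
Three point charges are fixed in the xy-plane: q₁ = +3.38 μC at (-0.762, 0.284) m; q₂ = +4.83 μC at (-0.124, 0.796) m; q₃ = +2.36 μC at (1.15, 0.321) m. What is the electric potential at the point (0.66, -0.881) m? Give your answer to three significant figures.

Electric potential is a scalar, so the contributions from each charge add algebraically: V = Σ kqᵢ/rᵢ.
Distances from the field point to each charge: r₁ = 1.84 m, r₂ = 1.85 m, r₃ = 1.30 m.
V = k[(3.38×10⁻⁶)/(1.84) + (4.83×10⁻⁶)/(1.85) + (2.36×10⁻⁶)/(1.30)] = 5.63×10⁴ V.

5.63×10⁴ V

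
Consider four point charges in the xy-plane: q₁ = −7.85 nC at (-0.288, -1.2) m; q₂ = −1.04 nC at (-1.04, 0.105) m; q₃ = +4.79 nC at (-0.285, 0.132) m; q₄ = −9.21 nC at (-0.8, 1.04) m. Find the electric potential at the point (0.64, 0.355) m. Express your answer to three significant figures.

The total potential is the scalar sum of each charge's contribution, V = Σ kqᵢ/rᵢ.
Distances from the field point to each charge: r₁ = 1.81 m, r₂ = 1.70 m, r₃ = 0.952 m, r₄ = 1.59 m.
V = k[(-7.85×10⁻⁹)/(1.81) + (-1.04×10⁻⁹)/(1.70) + (4.79×10⁻⁹)/(0.952) + (-9.21×10⁻⁹)/(1.59)] = -51.1 V.

-51.1 V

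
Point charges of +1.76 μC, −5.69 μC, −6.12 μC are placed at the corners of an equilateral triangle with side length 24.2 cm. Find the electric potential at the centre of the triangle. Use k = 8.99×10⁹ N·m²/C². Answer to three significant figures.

The total potential is the scalar sum of each charge's contribution, V = Σ kqᵢ/rᵢ.
The distance from each vertex to the centroid is a/√3 = 0.140 m.
V = k[(1.76×10⁻⁶)/(0.140) + (-5.69×10⁻⁶)/(0.140) + (-6.12×10⁻⁶)/(0.140)] = -6.47×10⁵ V.

-6.47×10⁵ V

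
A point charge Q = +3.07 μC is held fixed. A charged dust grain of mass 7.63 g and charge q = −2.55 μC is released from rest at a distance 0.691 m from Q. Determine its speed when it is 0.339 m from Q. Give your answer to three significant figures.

Only the electrostatic force acts, so mechanical energy is conserved: ½mv² = U₁ − U₂ = kQq(1/r₁ − 1/r₂).
U₁ − U₂ = (8.99×10⁹ N·m²/C²)(3.07×10⁻⁶ C)(-2.55×10⁻⁶ C)(1/0.691 − 1/0.339) = 0.106 J.
v = √(2·0.106/7.63×10⁻³) = 5.27 m/s.

5.27 m/s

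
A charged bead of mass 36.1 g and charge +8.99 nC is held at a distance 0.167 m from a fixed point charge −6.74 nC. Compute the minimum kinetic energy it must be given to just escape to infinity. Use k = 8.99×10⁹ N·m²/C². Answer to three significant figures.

3.26×10⁻⁶ J

To just escape, total mechanical energy must reach zero at infinity: ½mv²_min + U = 0, so ½mv²_min = −U = |kQq|/r.
|U| = |kQq|/r = (8.99×10⁹ N·m²/C²)(6.74×10⁻⁹)(8.99×10⁻⁹)/(0.167) = 3.26×10⁻⁶ J.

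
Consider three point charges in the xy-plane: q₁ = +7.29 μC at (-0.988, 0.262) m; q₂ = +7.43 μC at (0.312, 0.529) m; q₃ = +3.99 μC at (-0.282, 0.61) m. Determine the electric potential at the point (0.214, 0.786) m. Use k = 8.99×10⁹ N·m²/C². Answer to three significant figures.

3.61×10⁵ V

Electric potential is a scalar, so the contributions from each charge add algebraically: V = Σ kqᵢ/rᵢ.
Distances from the field point to each charge: r₁ = 1.31 m, r₂ = 0.275 m, r₃ = 0.526 m.
V = k[(7.29×10⁻⁶)/(1.31) + (7.43×10⁻⁶)/(0.275) + (3.99×10⁻⁶)/(0.526)] = 3.61×10⁵ V.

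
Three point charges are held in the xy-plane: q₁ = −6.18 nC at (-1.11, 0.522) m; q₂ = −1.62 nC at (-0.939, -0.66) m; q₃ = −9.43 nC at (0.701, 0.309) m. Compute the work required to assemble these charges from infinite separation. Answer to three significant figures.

The work to assemble the configuration equals its total potential energy, U = Σ kqᵢqⱼ/rᵢⱼ over all pairs.
Pair separations: r₁₂ = 1.19 m, r₁₃ = 1.82 m, r₂₃ = 1.90 m.
U = (7.54×10⁻⁸) + (2.87×10⁻⁷) + (7.21×10⁻⁸) = 4.35×10⁻⁷ J.

4.35×10⁻⁷ J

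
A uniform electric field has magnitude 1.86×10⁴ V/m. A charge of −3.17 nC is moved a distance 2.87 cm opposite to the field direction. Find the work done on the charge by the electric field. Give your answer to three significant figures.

The potential change for a displacement 2.87 cm opposite to the field direction is ΔV = +Ed = 534 V.
W_field = −qΔV = 1.69×10⁻⁶ J.

1.69×10⁻⁶ J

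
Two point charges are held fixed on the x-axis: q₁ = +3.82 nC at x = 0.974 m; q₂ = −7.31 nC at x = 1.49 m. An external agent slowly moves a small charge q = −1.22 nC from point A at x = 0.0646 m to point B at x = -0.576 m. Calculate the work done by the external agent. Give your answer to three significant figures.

1.60×10⁻⁹ J

For quasistatic motion the external work equals the change in potential energy: W_ext = qΔV = q(V_B − V_A).
At A: distances to the source charges are 0.909 m, 1.43 m; V_A = Σ kqᵢ/rᵢ = -8.34 V.
At B: distances to the source charges are 1.55 m, 2.07 m; V_B = Σ kqᵢ/rᵢ = -9.65 V.
ΔV = V_B − V_A = -1.31 V.
W_ext = qΔV = (-1.22×10⁻⁹ C)(-1.31 V) = 1.60×10⁻⁹ J.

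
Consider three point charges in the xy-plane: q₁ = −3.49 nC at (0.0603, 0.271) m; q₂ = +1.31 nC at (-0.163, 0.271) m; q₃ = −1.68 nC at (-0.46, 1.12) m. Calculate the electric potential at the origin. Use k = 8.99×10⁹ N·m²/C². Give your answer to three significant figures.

-88.2 V

Electric potential is a scalar, so the contributions from each charge add algebraically: V = Σ kqᵢ/rᵢ.
Distances from the field point to each charge: r₁ = 0.278 m, r₂ = 0.316 m, r₃ = 1.21 m.
V = k[(-3.49×10⁻⁹)/(0.278) + (1.31×10⁻⁹)/(0.316) + (-1.68×10⁻⁹)/(1.21)] = -88.2 V.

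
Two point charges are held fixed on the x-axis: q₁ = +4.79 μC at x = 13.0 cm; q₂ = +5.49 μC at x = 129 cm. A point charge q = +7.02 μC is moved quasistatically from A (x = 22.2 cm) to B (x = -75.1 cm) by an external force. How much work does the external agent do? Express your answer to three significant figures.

For quasistatic motion the external work equals the change in potential energy: W_ext = qΔV = q(V_B − V_A).
At A: distances to the source charges are 0.0920 m, 1.07 m; V_A = Σ kqᵢ/rᵢ = 5.14×10⁵ V.
At B: distances to the source charges are 0.881 m, 2.04 m; V_B = Σ kqᵢ/rᵢ = 7.31×10⁴ V.
ΔV = V_B − V_A = -4.41×10⁵ V.
W_ext = qΔV = (7.02×10⁻⁶ C)(-4.41×10⁵ V) = -3.10 J.

-3.10 J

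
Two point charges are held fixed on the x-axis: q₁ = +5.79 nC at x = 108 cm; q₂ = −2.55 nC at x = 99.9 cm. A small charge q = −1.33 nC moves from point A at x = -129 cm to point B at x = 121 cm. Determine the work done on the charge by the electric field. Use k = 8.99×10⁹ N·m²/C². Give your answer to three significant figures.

3.72×10⁻⁷ J

The work done by the electric force is W_field = −ΔU = −q(V_B − V_A) = q(V_A − V_B).
At A: distances to the source charges are 2.37 m, 2.29 m; V_A = Σ kqᵢ/rᵢ = 11.9 V.
At B: distances to the source charges are 0.130 m, 0.211 m; V_B = Σ kqᵢ/rᵢ = 292 V.
ΔV = V_B − V_A = 280 V.
W_field = −qΔV = −(-1.33×10⁻⁹ C)(280 V) = 3.72×10⁻⁷ J.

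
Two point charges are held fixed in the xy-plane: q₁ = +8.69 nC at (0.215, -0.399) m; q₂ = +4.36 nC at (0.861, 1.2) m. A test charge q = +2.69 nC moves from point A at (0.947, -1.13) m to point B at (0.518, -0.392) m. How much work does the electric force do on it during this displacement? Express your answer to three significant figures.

The work done by the electric force is W_field = −ΔU = −q(V_B − V_A) = q(V_A − V_B).
At A: distances to the source charges are 1.03 m, 2.33 m; V_A = Σ kqᵢ/rᵢ = 92.3 V.
At B: distances to the source charges are 0.303 m, 1.63 m; V_B = Σ kqᵢ/rᵢ = 282 V.
ΔV = V_B − V_A = 190 V.
W_field = −qΔV = −(2.69×10⁻⁹ C)(190 V) = -5.10×10⁻⁷ J.

-5.10×10⁻⁷ J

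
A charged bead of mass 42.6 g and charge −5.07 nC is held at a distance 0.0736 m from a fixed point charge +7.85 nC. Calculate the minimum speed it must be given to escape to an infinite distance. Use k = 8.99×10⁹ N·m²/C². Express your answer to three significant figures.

0.0151 m/s

To just escape, total mechanical energy must reach zero at infinity: ½mv²_min + U = 0, so ½mv²_min = −U = |kQq|/r.
|U| = |kQq|/r = (8.99×10⁹ N·m²/C²)(7.85×10⁻⁹)(5.07×10⁻⁹)/(0.0736) = 4.86×10⁻⁶ J.
v_min = √(2|U|/m) = √(2·4.86×10⁻⁶/0.0426) = 0.0151 m/s.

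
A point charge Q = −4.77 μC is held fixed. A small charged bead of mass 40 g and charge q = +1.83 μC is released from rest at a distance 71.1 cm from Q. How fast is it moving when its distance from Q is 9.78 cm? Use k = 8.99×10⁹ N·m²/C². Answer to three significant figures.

5.88 m/s

Only the electrostatic force acts, so mechanical energy is conserved: ½mv² = U₁ − U₂ = kQq(1/r₁ − 1/r₂).
U₁ − U₂ = (8.99×10⁹ N·m²/C²)(-4.77×10⁻⁶ C)(1.83×10⁻⁶ C)(1/0.711 − 1/0.0978) = 0.692 J.
v = √(2·0.692/0.0400) = 5.88 m/s.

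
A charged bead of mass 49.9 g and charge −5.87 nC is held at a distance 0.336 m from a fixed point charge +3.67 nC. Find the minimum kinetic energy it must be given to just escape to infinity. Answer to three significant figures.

5.76×10⁻⁷ J

To just escape, total mechanical energy must reach zero at infinity: ½mv²_min + U = 0, so ½mv²_min = −U = |kQq|/r.
|U| = |kQq|/r = (8.99×10⁹ N·m²/C²)(3.67×10⁻⁹)(5.87×10⁻⁹)/(0.336) = 5.76×10⁻⁷ J.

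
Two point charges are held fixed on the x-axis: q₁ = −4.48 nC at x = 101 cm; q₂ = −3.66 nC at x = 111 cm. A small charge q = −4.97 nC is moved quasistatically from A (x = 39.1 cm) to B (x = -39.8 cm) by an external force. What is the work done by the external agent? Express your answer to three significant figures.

-3.00×10⁻⁷ J

For quasistatic motion the external work equals the change in potential energy: W_ext = qΔV = q(V_B − V_A).
At A: distances to the source charges are 0.619 m, 0.719 m; V_A = Σ kqᵢ/rᵢ = -111 V.
At B: distances to the source charges are 1.41 m, 1.51 m; V_B = Σ kqᵢ/rᵢ = -50.4 V.
ΔV = V_B − V_A = 60.4 V.
W_ext = qΔV = (-4.97×10⁻⁹ C)(60.4 V) = -3.00×10⁻⁷ J.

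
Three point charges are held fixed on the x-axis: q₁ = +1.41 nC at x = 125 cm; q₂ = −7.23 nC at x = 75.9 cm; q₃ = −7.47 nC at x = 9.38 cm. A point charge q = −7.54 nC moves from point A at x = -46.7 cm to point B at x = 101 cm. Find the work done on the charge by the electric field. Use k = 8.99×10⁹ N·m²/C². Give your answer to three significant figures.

The work done by the electric force is W_field = −ΔU = −q(V_B − V_A) = q(V_A − V_B).
At A: distances to the source charges are 1.72 m, 1.23 m, 0.561 m; V_A = Σ kqᵢ/rᵢ = -165 V.
At B: distances to the source charges are 0.240 m, 0.251 m, 0.916 m; V_B = Σ kqᵢ/rᵢ = -279 V.
ΔV = V_B − V_A = -114 V.
W_field = −qΔV = −(-7.54×10⁻⁹ C)(-114 V) = -8.60×10⁻⁷ J.

-8.60×10⁻⁷ J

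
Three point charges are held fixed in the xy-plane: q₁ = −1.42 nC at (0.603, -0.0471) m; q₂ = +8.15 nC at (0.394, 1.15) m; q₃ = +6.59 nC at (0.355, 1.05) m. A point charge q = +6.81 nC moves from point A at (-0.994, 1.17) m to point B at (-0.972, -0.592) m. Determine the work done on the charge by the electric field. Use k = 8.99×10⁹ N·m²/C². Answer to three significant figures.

2.50×10⁻⁷ J

The work done by the electric force is W_field = −ΔU = −q(V_B − V_A) = q(V_A − V_B).
At A: distances to the source charges are 2.01 m, 1.39 m, 1.35 m; V_A = Σ kqᵢ/rᵢ = 90.2 V.
At B: distances to the source charges are 1.67 m, 2.21 m, 2.11 m; V_B = Σ kqᵢ/rᵢ = 53.5 V.
ΔV = V_B − V_A = -36.7 V.
W_field = −qΔV = −(6.81×10⁻⁹ C)(-36.7 V) = 2.50×10⁻⁷ J.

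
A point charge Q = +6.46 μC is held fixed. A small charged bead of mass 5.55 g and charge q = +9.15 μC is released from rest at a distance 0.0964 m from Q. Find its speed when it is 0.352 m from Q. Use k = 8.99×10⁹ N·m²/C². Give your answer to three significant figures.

Only the electrostatic force acts, so mechanical energy is conserved: ½mv² = U₁ − U₂ = kQq(1/r₁ − 1/r₂).
U₁ − U₂ = (8.99×10⁹ N·m²/C²)(6.46×10⁻⁶ C)(9.15×10⁻⁶ C)(1/0.0964 − 1/0.352) = 4.00 J.
v = √(2·4.00/5.55×10⁻³) = 38.0 m/s.

38.0 m/s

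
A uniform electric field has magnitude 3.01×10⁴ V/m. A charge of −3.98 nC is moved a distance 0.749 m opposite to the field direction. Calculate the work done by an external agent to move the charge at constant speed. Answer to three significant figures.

-8.97×10⁻⁵ J

The potential change for a displacement 0.749 m opposite to the field direction is ΔV = +Ed = 2.25×10⁴ V.
W_ext = qΔV = -8.97×10⁻⁵ J.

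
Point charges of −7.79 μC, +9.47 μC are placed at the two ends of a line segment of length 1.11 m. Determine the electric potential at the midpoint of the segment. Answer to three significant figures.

Electric potential is a scalar, so the contributions from each charge add algebraically: V = Σ kqᵢ/rᵢ.
Each charge is 0.555 m from the midpoint.
V = k[(-7.79×10⁻⁶)/(0.555) + (9.47×10⁻⁶)/(0.555)] = 2.72×10⁴ V.

2.72×10⁴ V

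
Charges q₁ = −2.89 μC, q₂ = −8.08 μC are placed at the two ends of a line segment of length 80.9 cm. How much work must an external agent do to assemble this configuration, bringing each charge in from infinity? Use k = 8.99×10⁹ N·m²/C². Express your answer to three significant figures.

The work to assemble the configuration equals its total potential energy, U = Σ kqᵢqⱼ/rᵢⱼ over all pairs.
The separation is r = 0.809 m.
U = (0.259) = 0.259 J.

0.259 J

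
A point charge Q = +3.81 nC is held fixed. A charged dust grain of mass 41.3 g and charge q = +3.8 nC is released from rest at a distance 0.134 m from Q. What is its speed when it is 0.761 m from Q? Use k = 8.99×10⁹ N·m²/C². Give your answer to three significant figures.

Only the electrostatic force acts, so mechanical energy is conserved: ½mv² = U₁ − U₂ = kQq(1/r₁ − 1/r₂).
U₁ − U₂ = (8.99×10⁹ N·m²/C²)(3.81×10⁻⁹ C)(3.80×10⁻⁹ C)(1/0.134 − 1/0.761) = 8.00×10⁻⁷ J.
v = √(2·8.00×10⁻⁷/0.0413) = 6.23×10⁻³ m/s.

6.23×10⁻³ m/s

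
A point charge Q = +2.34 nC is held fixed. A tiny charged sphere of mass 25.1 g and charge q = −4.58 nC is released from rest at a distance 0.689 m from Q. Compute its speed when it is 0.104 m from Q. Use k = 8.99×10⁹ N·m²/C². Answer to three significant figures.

7.92×10⁻³ m/s

Only the electrostatic force acts, so mechanical energy is conserved: ½mv² = U₁ − U₂ = kQq(1/r₁ − 1/r₂).
U₁ − U₂ = (8.99×10⁹ N·m²/C²)(2.34×10⁻⁹ C)(-4.58×10⁻⁹ C)(1/0.689 − 1/0.104) = 7.87×10⁻⁷ J.
v = √(2·7.87×10⁻⁷/0.0251) = 7.92×10⁻³ m/s.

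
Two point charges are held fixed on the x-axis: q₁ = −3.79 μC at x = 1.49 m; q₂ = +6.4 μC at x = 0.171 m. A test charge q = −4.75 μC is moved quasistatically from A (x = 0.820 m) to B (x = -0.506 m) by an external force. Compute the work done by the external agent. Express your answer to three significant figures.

For quasistatic motion the external work equals the change in potential energy: W_ext = qΔV = q(V_B − V_A).
At A: distances to the source charges are 0.670 m, 0.649 m; V_A = Σ kqᵢ/rᵢ = 3.78×10⁴ V.
At B: distances to the source charges are 2.00 m, 0.677 m; V_B = Σ kqᵢ/rᵢ = 6.79×10⁴ V.
ΔV = V_B − V_A = 3.01×10⁴ V.
W_ext = qΔV = (-4.75×10⁻⁶ C)(3.01×10⁴ V) = -0.143 J.

-0.143 J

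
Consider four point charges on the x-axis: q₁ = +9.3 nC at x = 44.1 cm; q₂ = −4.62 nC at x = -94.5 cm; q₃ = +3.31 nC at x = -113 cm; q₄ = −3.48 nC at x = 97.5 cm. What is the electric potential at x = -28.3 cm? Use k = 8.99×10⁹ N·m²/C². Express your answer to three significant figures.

The total potential is the scalar sum of each charge's contribution, V = Σ kqᵢ/rᵢ.
Distances from the field point to each charge: r₁ = 0.724 m, r₂ = 0.662 m, r₃ = 0.847 m, r₄ = 1.26 m.
V = k[(9.30×10⁻⁹)/(0.724) + (-4.62×10⁻⁹)/(0.662) + (3.31×10⁻⁹)/(0.847) + (-3.48×10⁻⁹)/(1.26)] = 63.0 V.

63.0 V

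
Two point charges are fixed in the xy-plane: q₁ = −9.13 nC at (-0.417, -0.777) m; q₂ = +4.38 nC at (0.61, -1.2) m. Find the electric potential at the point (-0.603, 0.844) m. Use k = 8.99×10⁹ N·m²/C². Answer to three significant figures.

-33.7 V

Electric potential is a scalar, so the contributions from each charge add algebraically: V = Σ kqᵢ/rᵢ.
Distances from the field point to each charge: r₁ = 1.63 m, r₂ = 2.38 m.
V = k[(-9.13×10⁻⁹)/(1.63) + (4.38×10⁻⁹)/(2.38)] = -33.7 V.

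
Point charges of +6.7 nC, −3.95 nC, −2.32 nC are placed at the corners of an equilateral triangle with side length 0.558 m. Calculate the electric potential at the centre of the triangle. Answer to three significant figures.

12.0 V

Electric potential is a scalar, so the contributions from each charge add algebraically: V = Σ kqᵢ/rᵢ.
The distance from each vertex to the centroid is a/√3 = 0.322 m.
V = k[(6.70×10⁻⁹)/(0.322) + (-3.95×10⁻⁹)/(0.322) + (-2.32×10⁻⁹)/(0.322)] = 12.0 V.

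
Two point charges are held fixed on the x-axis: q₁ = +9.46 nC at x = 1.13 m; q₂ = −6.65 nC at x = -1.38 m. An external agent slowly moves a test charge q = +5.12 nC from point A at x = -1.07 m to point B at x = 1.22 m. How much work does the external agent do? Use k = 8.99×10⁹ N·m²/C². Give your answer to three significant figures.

5.51×10⁻⁶ J

For quasistatic motion the external work equals the change in potential energy: W_ext = qΔV = q(V_B − V_A).
At A: distances to the source charges are 2.20 m, 0.310 m; V_A = Σ kqᵢ/rᵢ = -154 V.
At B: distances to the source charges are 0.0900 m, 2.60 m; V_B = Σ kqᵢ/rᵢ = 922 V.
ΔV = V_B − V_A = 1080 V.
W_ext = qΔV = (5.12×10⁻⁹ C)(1080 V) = 5.51×10⁻⁶ J.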